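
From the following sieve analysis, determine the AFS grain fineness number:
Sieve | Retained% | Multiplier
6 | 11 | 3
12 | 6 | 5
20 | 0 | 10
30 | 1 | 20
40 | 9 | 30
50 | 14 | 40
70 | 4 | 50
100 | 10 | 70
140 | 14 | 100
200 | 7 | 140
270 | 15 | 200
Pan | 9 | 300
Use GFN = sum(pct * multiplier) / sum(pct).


Formula: GFN = sum(pct * multiplier) / sum(pct)
sum(pct * multiplier) = 9893
sum(pct) = 100
GFN = 9893 / 100 = 98.93

Final answer: 98.93


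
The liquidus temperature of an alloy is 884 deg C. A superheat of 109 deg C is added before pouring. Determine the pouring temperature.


Formula: T_pour = T_melt + Superheat
T_pour = 884 + 109 = 993 deg C


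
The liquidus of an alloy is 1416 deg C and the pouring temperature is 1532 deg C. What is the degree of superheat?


Formula: Superheat = T_pour - T_melt
Superheat = 1532 - 1416 = 116 deg C

116 deg C


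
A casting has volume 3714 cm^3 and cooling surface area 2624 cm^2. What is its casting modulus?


Formula: Casting Modulus M = V / A
M = 3714 cm^3 / 2624 cm^2 = 1.4154 cm

1.4154 cm


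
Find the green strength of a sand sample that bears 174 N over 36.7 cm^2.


Formula: Compressive Strength = Force / Area
Strength = 174 N / 36.7 cm^2 = 4.7411 N/cm^2

Answer: 4.7411 N/cm^2


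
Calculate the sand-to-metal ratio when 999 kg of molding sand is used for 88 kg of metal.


Formula: Sand-to-Metal Ratio = W_sand / W_metal
Ratio = 999 kg / 88 kg = 11.3523

Final answer: 11.3523


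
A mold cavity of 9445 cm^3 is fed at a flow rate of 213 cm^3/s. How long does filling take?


Formula: t_fill = V_mold / Q_flow
t = 9445 cm^3 / 213 cm^3/s = 44.3427 s

44.3427 s


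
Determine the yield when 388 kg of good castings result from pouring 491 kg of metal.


Formula: Casting Yield = (W_good / W_total) * 100
Yield = (388 kg / 491 kg) * 100 = 79.0224%

Answer: 79.0224%


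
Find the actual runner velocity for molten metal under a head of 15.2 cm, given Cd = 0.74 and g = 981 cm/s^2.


Formula: v = Cd * sqrt(2 * g * h)  (Torricelli with discharge coefficient)
2*g*h = 2 * 981 * 15.2 = 29822.4 cm^2/s^2
sqrt(29822.4) = 172.69163 cm/s
v = 0.74 * 172.69163 = 127.7918 cm/s


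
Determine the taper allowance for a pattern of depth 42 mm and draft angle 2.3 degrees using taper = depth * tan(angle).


Formula: taper = depth * tan(draft_angle)
tan(2.3 deg) = 0.0401641
taper = 42 mm * 0.0401641 = 1.6869 mm

Final answer: 1.6869 mm


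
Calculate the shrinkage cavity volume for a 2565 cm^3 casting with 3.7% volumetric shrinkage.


Formula: V_shrink = V_casting * shrinkage_pct / 100
V_shrink = 2565 cm^3 * 3.7 / 100 = 94.9050 cm^3

94.9050 cm^3


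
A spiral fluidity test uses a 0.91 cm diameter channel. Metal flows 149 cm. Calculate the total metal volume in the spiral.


Formula: V = pi * (d/2)^2 * L  (cylinder volume)
Radius = 0.91/2 = 0.455 cm
V = pi * 0.455^2 * 149 = 96.9078 cm^3

Final answer: 96.9078 cm^3


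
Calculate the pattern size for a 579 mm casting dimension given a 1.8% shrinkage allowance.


Formula: L_pattern = L_casting * (1 + shrinkage_rate/100)
Shrinkage factor = 1 + 1.8/100 = 1.018
L_pattern = 579 mm * 1.018 = 589.4220 mm


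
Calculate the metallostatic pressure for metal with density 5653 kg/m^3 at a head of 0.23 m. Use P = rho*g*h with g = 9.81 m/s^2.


Formula: P = rho * g * h
rho * g = 5653 * 9.81 = 55455.93 N/m^3
P = 55455.93 * 0.23 = 12754.8639 Pa

Final answer: 12754.8639 Pa


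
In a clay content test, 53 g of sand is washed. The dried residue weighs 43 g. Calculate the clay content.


Formula: Clay% = (W_total - W_washed) / W_total * 100
Clay mass = 53 - 43 = 10 g
Clay% = 10 / 53 * 100 = 18.8679%

Final answer: 18.8679%


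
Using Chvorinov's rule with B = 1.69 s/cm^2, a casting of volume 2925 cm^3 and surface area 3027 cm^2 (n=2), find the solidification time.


Formula: t_s = B * (V/A)^n  (Chvorinov's rule, n=2)
Modulus M = V/A = 2925/3027 = 0.966303 cm
M^2 = 0.966303^2 = 0.933741 cm^2
t_s = 1.69 * 0.933741 = 1.5780 s

Final answer: 1.5780 s


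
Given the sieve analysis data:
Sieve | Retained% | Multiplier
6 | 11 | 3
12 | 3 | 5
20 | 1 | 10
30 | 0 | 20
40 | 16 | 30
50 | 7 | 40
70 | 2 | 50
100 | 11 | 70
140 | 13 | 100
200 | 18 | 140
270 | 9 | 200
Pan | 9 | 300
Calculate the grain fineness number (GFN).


Formula: GFN = sum(pct * multiplier) / sum(pct)
sum(pct * multiplier) = 10008
sum(pct) = 100
GFN = 10008 / 100 = 100.08


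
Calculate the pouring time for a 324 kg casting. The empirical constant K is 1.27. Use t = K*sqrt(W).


Formula: t = K * sqrt(W)
sqrt(W) = sqrt(324) = 18.00000
t = 1.27 * 18.00000 = 22.8600 s

Answer: 22.8600 s


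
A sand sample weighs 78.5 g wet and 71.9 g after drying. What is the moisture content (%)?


Formula: MC = (W_wet - W_dry) / W_wet * 100
Water mass = 78.5 - 71.9 = 6.6 g
MC = 6.6 / 78.5 * 100 = 8.4076%

Final answer: 8.4076%


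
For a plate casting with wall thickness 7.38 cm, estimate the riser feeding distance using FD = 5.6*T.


Formula: FD = 5.6 * T  (riser feeding-distance rule)
FD = 5.6 * 7.38 cm = 41.3280 cm

Final answer: 41.3280 cm


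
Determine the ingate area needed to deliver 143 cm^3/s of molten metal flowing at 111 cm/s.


Formula: A_ingate = Q / v  (continuity equation)
A = 143 cm^3/s / 111 cm/s = 1.2883 cm^2

1.2883 cm^2


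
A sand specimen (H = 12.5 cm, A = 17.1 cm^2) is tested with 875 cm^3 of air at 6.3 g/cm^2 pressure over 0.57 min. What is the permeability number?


Formula: Permeability Number P = (V * H) / (p * A * t)
Numerator: V * H = 875 * 12.5 = 10937.5
Denominator: p * A * t = 6.3 * 17.1 * 0.57 = 61.4061
P = 10937.5 / 61.4061 = 178.1175


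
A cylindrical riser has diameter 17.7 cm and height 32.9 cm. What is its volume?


Formula: V = pi * (D/2)^2 * H  (cylinder volume)
Radius = D/2 = 17.7/2 = 8.85 cm
V = pi * 8.85^2 * 32.9 = 8095.2882 cm^3

Final answer: 8095.2882 cm^3


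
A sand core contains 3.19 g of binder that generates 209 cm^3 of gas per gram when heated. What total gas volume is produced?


Formula: V_gas = W_binder * gas_evolution_rate
V = 3.19 g * 209 cm^3/g = 666.7100 cm^3


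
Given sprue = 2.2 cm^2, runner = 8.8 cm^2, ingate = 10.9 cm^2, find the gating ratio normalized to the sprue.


Sprue:Runner:Ingate = 1 : 8.8/2.2 : 10.9/2.2 = 1:4.00:4.95


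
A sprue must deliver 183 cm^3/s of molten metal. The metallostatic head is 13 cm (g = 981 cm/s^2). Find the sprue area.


Formula: v = sqrt(2*g*h), A = Q/v
Velocity: v = sqrt(2 * 981 * 13) = sqrt(25506) = 159.7060 cm/s
Sprue area: A = Q / v = 183 / 159.7060 = 1.1459 cm^2

1.1459 cm^2


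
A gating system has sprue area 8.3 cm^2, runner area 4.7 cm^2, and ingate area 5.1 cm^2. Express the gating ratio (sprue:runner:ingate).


Sprue:Runner:Ingate = 1 : 4.7/8.3 : 5.1/8.3 = 1:0.57:0.61

Answer: 1:0.57:0.61


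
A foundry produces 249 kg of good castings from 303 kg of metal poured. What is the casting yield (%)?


Formula: Casting Yield = (W_good / W_total) * 100
Yield = (249 kg / 303 kg) * 100 = 82.1782%

82.1782%


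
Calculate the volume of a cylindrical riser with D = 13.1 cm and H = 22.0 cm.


Formula: V = pi * (D/2)^2 * H  (cylinder volume)
Radius = D/2 = 13.1/2 = 6.55 cm
V = pi * 6.55^2 * 22.0 = 2965.2079 cm^3

Answer: 2965.2079 cm^3


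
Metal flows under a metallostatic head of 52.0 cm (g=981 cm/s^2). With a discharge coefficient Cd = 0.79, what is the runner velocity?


Formula: v = Cd * sqrt(2 * g * h)  (Torricelli with discharge coefficient)
2*g*h = 2 * 981 * 52.0 = 102024.0 cm^2/s^2
sqrt(102024.0) = 319.41196 cm/s
v = 0.79 * 319.41196 = 252.3354 cm/s

Answer: 252.3354 cm/s


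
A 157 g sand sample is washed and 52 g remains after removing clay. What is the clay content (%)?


Formula: Clay% = (W_total - W_washed) / W_total * 100
Clay mass = 157 - 52 = 105 g
Clay% = 105 / 157 * 100 = 66.8790%

66.8790%


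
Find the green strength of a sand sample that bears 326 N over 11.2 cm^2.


Formula: Compressive Strength = Force / Area
Strength = 326 N / 11.2 cm^2 = 29.1071 N/cm^2

Answer: 29.1071 N/cm^2


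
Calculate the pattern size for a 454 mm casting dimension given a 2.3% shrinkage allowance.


Formula: L_pattern = L_casting * (1 + shrinkage_rate/100)
Shrinkage factor = 1 + 2.3/100 = 1.023
L_pattern = 454 mm * 1.023 = 464.4420 mm

Final answer: 464.4420 mm


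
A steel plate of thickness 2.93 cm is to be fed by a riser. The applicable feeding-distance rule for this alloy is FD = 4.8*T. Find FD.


Formula: FD = 4.8 * T  (riser feeding-distance rule)
FD = 4.8 * 2.93 cm = 14.0640 cm

Final answer: 14.0640 cm


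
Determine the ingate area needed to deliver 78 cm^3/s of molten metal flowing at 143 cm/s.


Formula: A_ingate = Q / v  (continuity equation)
A = 78 cm^3/s / 143 cm/s = 0.5455 cm^2

0.5455 cm^2


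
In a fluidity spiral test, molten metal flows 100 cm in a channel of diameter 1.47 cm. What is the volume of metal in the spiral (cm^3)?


Formula: V = pi * (d/2)^2 * L  (cylinder volume)
Radius = 1.47/2 = 0.735 cm
V = pi * 0.735^2 * 100 = 169.7167 cm^3

Answer: 169.7167 cm^3


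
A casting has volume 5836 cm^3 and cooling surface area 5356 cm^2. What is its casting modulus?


Formula: Casting Modulus M = V / A
M = 5836 cm^3 / 5356 cm^2 = 1.0896 cm

1.0896 cm


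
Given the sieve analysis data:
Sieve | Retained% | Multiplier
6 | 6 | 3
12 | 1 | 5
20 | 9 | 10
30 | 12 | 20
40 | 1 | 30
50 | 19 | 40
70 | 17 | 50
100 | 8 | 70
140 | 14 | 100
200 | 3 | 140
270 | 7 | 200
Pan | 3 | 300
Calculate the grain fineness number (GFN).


Formula: GFN = sum(pct * multiplier) / sum(pct)
sum(pct * multiplier) = 6673
sum(pct) = 100
GFN = 6673 / 100 = 66.73

66.73


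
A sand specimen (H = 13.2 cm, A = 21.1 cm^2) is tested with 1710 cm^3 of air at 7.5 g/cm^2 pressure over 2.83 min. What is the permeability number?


Formula: Permeability Number P = (V * H) / (p * A * t)
Numerator: V * H = 1710 * 13.2 = 22572.0
Denominator: p * A * t = 7.5 * 21.1 * 2.83 = 447.8475
P = 22572.0 / 447.8475 = 50.4011

Answer: 50.4011


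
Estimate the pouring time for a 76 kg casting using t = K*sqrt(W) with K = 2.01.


Formula: t = K * sqrt(W)
sqrt(W) = sqrt(76) = 8.71780
t = 2.01 * 8.71780 = 17.5228 s

17.5228 s


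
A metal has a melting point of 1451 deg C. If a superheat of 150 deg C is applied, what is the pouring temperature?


Formula: T_pour = T_melt + Superheat
T_pour = 1451 + 150 = 1601 deg C

Answer: 1601 deg C


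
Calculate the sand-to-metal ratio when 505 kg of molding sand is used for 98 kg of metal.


Formula: Sand-to-Metal Ratio = W_sand / W_metal
Ratio = 505 kg / 98 kg = 5.1531

5.1531


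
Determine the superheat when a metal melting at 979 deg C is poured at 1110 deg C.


Formula: Superheat = T_pour - T_melt
Superheat = 1110 - 979 = 131 deg C

Answer: 131 deg C


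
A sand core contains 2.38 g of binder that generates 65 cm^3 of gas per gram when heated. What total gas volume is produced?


Formula: V_gas = W_binder * gas_evolution_rate
V = 2.38 g * 65 cm^3/g = 154.7000 cm^3


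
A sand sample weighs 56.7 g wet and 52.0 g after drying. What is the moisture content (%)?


Formula: MC = (W_wet - W_dry) / W_wet * 100
Water mass = 56.7 - 52.0 = 4.7 g
MC = 4.7 / 56.7 * 100 = 8.2892%

Answer: 8.2892%


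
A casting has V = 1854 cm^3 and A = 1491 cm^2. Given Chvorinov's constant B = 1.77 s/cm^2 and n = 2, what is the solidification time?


Formula: t_s = B * (V/A)^n  (Chvorinov's rule, n=2)
Modulus M = V/A = 1854/1491 = 1.243461 cm
M^2 = 1.243461^2 = 1.546195 cm^2
t_s = 1.77 * 1.546195 = 2.7368 s

Answer: 2.7368 s


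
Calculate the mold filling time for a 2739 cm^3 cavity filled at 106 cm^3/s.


Formula: t_fill = V_mold / Q_flow
t = 2739 cm^3 / 106 cm^3/s = 25.8396 s

25.8396 s


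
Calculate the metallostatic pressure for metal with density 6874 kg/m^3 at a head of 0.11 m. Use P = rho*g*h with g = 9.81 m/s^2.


Formula: P = rho * g * h
rho * g = 6874 * 9.81 = 67433.94 N/m^3
P = 67433.94 * 0.11 = 7417.7334 Pa


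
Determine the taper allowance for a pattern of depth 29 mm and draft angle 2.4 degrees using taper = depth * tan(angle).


Formula: taper = depth * tan(draft_angle)
tan(2.4 deg) = 0.0419124
taper = 29 mm * 0.0419124 = 1.2155 mm

Final answer: 1.2155 mm


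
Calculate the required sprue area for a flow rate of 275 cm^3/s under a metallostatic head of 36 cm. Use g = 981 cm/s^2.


Formula: v = sqrt(2*g*h), A = Q/v
Velocity: v = sqrt(2 * 981 * 36) = sqrt(70632) = 265.7668 cm/s
Sprue area: A = Q / v = 275 / 265.7668 = 1.0347 cm^2

1.0347 cm^2


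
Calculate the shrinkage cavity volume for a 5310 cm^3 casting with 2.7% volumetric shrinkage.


Formula: V_shrink = V_casting * shrinkage_pct / 100
V_shrink = 5310 cm^3 * 2.7 / 100 = 143.3700 cm^3

Final answer: 143.3700 cm^3


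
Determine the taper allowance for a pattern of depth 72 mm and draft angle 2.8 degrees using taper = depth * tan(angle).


Formula: taper = depth * tan(draft_angle)
tan(2.8 deg) = 0.0489082
taper = 72 mm * 0.0489082 = 3.5214 mm

3.5214 mm


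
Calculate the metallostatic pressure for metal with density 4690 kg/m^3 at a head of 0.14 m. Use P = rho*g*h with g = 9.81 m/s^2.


Formula: P = rho * g * h
rho * g = 4690 * 9.81 = 46008.9 N/m^3
P = 46008.9 * 0.14 = 6441.2460 Pa

6441.2460 Pa


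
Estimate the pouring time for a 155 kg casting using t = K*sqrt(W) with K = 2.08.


Formula: t = K * sqrt(W)
sqrt(W) = sqrt(155) = 12.44990
t = 2.08 * 12.44990 = 25.8958 s


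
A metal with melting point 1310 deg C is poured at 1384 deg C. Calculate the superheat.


Formula: Superheat = T_pour - T_melt
Superheat = 1384 - 1310 = 74 deg C

74 deg C


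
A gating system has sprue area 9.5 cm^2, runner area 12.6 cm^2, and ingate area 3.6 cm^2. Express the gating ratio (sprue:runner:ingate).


Sprue:Runner:Ingate = 1 : 12.6/9.5 : 3.6/9.5 = 1:1.33:0.38

Final answer: 1:1.33:0.38


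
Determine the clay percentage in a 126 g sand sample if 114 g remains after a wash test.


Formula: Clay% = (W_total - W_washed) / W_total * 100
Clay mass = 126 - 114 = 12 g
Clay% = 12 / 126 * 100 = 9.5238%

Final answer: 9.5238%


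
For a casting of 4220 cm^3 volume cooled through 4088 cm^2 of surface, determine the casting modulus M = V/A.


Formula: Casting Modulus M = V / A
M = 4220 cm^3 / 4088 cm^2 = 1.0323 cm

1.0323 cm


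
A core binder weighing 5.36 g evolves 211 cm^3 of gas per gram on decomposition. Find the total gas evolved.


Formula: V_gas = W_binder * gas_evolution_rate
V = 5.36 g * 211 cm^3/g = 1130.9600 cm^3

Final answer: 1130.9600 cm^3


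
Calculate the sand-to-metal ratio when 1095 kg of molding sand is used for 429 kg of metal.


Formula: Sand-to-Metal Ratio = W_sand / W_metal
Ratio = 1095 kg / 429 kg = 2.5524

2.5524


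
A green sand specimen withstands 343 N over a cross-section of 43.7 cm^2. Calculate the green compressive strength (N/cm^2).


Formula: Compressive Strength = Force / Area
Strength = 343 N / 43.7 cm^2 = 7.8490 N/cm^2

Final answer: 7.8490 N/cm^2


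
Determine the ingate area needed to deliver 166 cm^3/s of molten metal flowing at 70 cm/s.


Formula: A_ingate = Q / v  (continuity equation)
A = 166 cm^3/s / 70 cm/s = 2.3714 cm^2

Answer: 2.3714 cm^2


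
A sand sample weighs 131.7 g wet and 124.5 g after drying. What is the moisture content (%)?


Formula: MC = (W_wet - W_dry) / W_wet * 100
Water mass = 131.7 - 124.5 = 7.2 g
MC = 7.2 / 131.7 * 100 = 5.4670%

5.4670%


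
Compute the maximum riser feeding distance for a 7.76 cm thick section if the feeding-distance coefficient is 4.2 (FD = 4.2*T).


Formula: FD = 4.2 * T  (riser feeding-distance rule)
FD = 4.2 * 7.76 cm = 32.5920 cm

Answer: 32.5920 cm


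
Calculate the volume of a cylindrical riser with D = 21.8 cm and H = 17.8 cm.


Formula: V = pi * (D/2)^2 * H  (cylinder volume)
Radius = D/2 = 21.8/2 = 10.9 cm
V = pi * 10.9^2 * 17.8 = 6643.8967 cm^3

Final answer: 6643.8967 cm^3


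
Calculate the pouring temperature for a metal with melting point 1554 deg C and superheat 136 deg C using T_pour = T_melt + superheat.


Formula: T_pour = T_melt + Superheat
T_pour = 1554 + 136 = 1690 deg C


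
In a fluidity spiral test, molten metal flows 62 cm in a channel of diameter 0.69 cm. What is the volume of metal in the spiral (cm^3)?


Formula: V = pi * (d/2)^2 * L  (cylinder volume)
Radius = 0.69/2 = 0.345 cm
V = pi * 0.345^2 * 62 = 23.1835 cm^3


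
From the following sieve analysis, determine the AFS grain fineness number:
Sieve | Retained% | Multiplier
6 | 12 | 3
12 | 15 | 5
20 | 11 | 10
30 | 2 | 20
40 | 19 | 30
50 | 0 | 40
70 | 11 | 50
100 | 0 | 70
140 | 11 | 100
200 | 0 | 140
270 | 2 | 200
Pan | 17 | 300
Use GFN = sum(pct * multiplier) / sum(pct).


Formula: GFN = sum(pct * multiplier) / sum(pct)
sum(pct * multiplier) = 7981
sum(pct) = 100
GFN = 7981 / 100 = 79.81

Answer: 79.81


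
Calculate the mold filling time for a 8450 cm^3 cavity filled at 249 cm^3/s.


Formula: t_fill = V_mold / Q_flow
t = 8450 cm^3 / 249 cm^3/s = 33.9357 s

Final answer: 33.9357 s


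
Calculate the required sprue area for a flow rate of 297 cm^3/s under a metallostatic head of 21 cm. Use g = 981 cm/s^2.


Formula: v = sqrt(2*g*h), A = Q/v
Velocity: v = sqrt(2 * 981 * 21) = sqrt(41202) = 202.9828 cm/s
Sprue area: A = Q / v = 297 / 202.9828 = 1.4632 cm^2

Final answer: 1.4632 cm^2


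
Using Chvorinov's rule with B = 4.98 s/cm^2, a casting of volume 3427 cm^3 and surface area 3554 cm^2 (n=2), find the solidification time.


Formula: t_s = B * (V/A)^n  (Chvorinov's rule, n=2)
Modulus M = V/A = 3427/3554 = 0.964266 cm
M^2 = 0.964266^2 = 0.929809 cm^2
t_s = 4.98 * 0.929809 = 4.6304 s

Final answer: 4.6304 s


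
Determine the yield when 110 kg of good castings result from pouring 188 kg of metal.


Formula: Casting Yield = (W_good / W_total) * 100
Yield = (110 kg / 188 kg) * 100 = 58.5106%

58.5106%


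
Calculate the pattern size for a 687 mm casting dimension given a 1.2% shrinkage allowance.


Formula: L_pattern = L_casting * (1 + shrinkage_rate/100)
Shrinkage factor = 1 + 1.2/100 = 1.012
L_pattern = 687 mm * 1.012 = 695.2440 mm

Answer: 695.2440 mm


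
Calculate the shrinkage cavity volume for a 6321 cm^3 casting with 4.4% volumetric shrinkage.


Formula: V_shrink = V_casting * shrinkage_pct / 100
V_shrink = 6321 cm^3 * 4.4 / 100 = 278.1240 cm^3

Answer: 278.1240 cm^3


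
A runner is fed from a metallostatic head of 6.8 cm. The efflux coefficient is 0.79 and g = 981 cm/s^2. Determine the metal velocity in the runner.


Formula: v = Cd * sqrt(2 * g * h)  (Torricelli with discharge coefficient)
2*g*h = 2 * 981 * 6.8 = 13341.6 cm^2/s^2
sqrt(13341.6) = 115.50584 cm/s
v = 0.79 * 115.50584 = 91.2496 cm/s

Answer: 91.2496 cm/s


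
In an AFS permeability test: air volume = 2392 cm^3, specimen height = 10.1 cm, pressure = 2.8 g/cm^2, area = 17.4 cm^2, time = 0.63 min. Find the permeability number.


Formula: Permeability Number P = (V * H) / (p * A * t)
Numerator: V * H = 2392 * 10.1 = 24159.2
Denominator: p * A * t = 2.8 * 17.4 * 0.63 = 30.6936
P = 24159.2 / 30.6936 = 787.1087

Final answer: 787.1087


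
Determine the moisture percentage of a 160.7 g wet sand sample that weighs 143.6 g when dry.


Formula: MC = (W_wet - W_dry) / W_wet * 100
Water mass = 160.7 - 143.6 = 17.1 g
MC = 17.1 / 160.7 * 100 = 10.6409%


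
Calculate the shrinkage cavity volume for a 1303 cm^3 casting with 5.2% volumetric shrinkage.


Formula: V_shrink = V_casting * shrinkage_pct / 100
V_shrink = 1303 cm^3 * 5.2 / 100 = 67.7560 cm^3

Answer: 67.7560 cm^3


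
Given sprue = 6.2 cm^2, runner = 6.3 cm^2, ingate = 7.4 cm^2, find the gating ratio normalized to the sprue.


Sprue:Runner:Ingate = 1 : 6.3/6.2 : 7.4/6.2 = 1:1.02:1.19


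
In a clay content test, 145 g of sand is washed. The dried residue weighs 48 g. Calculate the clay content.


Formula: Clay% = (W_total - W_washed) / W_total * 100
Clay mass = 145 - 48 = 97 g
Clay% = 97 / 145 * 100 = 66.8966%

Final answer: 66.8966%


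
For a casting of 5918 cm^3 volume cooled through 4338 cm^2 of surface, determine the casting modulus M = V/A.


Formula: Casting Modulus M = V / A
M = 5918 cm^3 / 4338 cm^2 = 1.3642 cm

Final answer: 1.3642 cm


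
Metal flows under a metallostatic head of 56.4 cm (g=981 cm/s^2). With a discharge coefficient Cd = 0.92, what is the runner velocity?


Formula: v = Cd * sqrt(2 * g * h)  (Torricelli with discharge coefficient)
2*g*h = 2 * 981 * 56.4 = 110656.8 cm^2/s^2
sqrt(110656.8) = 332.65117 cm/s
v = 0.92 * 332.65117 = 306.0391 cm/s

Answer: 306.0391 cm/s


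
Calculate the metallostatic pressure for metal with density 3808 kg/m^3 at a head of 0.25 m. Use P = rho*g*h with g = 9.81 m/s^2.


Formula: P = rho * g * h
rho * g = 3808 * 9.81 = 37356.48 N/m^3
P = 37356.48 * 0.25 = 9339.1200 Pa

Answer: 9339.1200 Pa


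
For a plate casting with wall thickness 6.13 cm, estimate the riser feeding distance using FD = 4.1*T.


Formula: FD = 4.1 * T  (riser feeding-distance rule)
FD = 4.1 * 6.13 cm = 25.1330 cm

25.1330 cm


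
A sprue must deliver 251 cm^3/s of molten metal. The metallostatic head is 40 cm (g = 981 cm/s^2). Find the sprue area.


Formula: v = sqrt(2*g*h), A = Q/v
Velocity: v = sqrt(2 * 981 * 40) = sqrt(78480) = 280.1428 cm/s
Sprue area: A = Q / v = 251 / 280.1428 = 0.8960 cm^2

Answer: 0.8960 cm^2


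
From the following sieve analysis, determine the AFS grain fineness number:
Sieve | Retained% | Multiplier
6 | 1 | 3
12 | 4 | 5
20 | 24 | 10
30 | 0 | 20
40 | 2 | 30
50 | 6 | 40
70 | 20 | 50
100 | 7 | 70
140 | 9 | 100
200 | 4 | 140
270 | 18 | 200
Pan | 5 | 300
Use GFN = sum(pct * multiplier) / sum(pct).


Formula: GFN = sum(pct * multiplier) / sum(pct)
sum(pct * multiplier) = 8613
sum(pct) = 100
GFN = 8613 / 100 = 86.13

86.13


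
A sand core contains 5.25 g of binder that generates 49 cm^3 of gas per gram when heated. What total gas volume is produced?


Formula: V_gas = W_binder * gas_evolution_rate
V = 5.25 g * 49 cm^3/g = 257.2500 cm^3


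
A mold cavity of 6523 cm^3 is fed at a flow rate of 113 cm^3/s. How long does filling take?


Formula: t_fill = V_mold / Q_flow
t = 6523 cm^3 / 113 cm^3/s = 57.7257 s

Final answer: 57.7257 s


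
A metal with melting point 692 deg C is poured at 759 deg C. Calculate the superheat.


Formula: Superheat = T_pour - T_melt
Superheat = 759 - 692 = 67 deg C

Answer: 67 deg C


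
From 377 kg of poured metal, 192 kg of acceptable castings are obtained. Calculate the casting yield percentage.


Formula: Casting Yield = (W_good / W_total) * 100
Yield = (192 kg / 377 kg) * 100 = 50.9284%

Answer: 50.9284%


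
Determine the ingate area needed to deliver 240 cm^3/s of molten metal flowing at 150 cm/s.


Formula: A_ingate = Q / v  (continuity equation)
A = 240 cm^3/s / 150 cm/s = 1.6000 cm^2

Answer: 1.6000 cm^2


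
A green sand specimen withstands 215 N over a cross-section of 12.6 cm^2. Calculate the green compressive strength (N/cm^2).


Formula: Compressive Strength = Force / Area
Strength = 215 N / 12.6 cm^2 = 17.0635 N/cm^2

17.0635 N/cm^2


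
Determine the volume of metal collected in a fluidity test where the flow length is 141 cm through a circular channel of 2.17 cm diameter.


Formula: V = pi * (d/2)^2 * L  (cylinder volume)
Radius = 2.17/2 = 1.085 cm
V = pi * 1.085^2 * 141 = 521.4690 cm^3

Final answer: 521.4690 cm^3


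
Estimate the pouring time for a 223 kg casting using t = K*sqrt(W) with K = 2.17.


Formula: t = K * sqrt(W)
sqrt(W) = sqrt(223) = 14.93318
t = 2.17 * 14.93318 = 32.4050 s


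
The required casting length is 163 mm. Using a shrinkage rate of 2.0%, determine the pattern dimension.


Formula: L_pattern = L_casting * (1 + shrinkage_rate/100)
Shrinkage factor = 1 + 2.0/100 = 1.02
L_pattern = 163 mm * 1.02 = 166.2600 mm

Answer: 166.2600 mm


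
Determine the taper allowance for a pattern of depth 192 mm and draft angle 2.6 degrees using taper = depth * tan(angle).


Formula: taper = depth * tan(draft_angle)
tan(2.6 deg) = 0.0454097
taper = 192 mm * 0.0454097 = 8.7187 mm

Final answer: 8.7187 mm


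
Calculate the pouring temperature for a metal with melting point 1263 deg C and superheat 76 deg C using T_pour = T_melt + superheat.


Formula: T_pour = T_melt + Superheat
T_pour = 1263 + 76 = 1339 deg C

1339 deg C


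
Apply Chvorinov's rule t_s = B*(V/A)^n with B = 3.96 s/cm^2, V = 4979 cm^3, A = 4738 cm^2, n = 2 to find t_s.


Formula: t_s = B * (V/A)^n  (Chvorinov's rule, n=2)
Modulus M = V/A = 4979/4738 = 1.050865 cm
M^2 = 1.050865^2 = 1.104317 cm^2
t_s = 3.96 * 1.104317 = 4.3731 s

Answer: 4.3731 s


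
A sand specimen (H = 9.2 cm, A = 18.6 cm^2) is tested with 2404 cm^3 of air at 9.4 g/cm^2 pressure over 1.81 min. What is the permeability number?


Formula: Permeability Number P = (V * H) / (p * A * t)
Numerator: V * H = 2404 * 9.2 = 22116.8
Denominator: p * A * t = 9.4 * 18.6 * 1.81 = 316.4604
P = 22116.8 / 316.4604 = 69.8880

69.8880


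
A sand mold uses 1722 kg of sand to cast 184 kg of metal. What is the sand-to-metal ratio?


Formula: Sand-to-Metal Ratio = W_sand / W_metal
Ratio = 1722 kg / 184 kg = 9.3587

Final answer: 9.3587


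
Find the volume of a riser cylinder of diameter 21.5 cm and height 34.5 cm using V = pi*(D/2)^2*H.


Formula: V = pi * (D/2)^2 * H  (cylinder volume)
Radius = D/2 = 21.5/2 = 10.75 cm
V = pi * 10.75^2 * 34.5 = 12525.2354 cm^3


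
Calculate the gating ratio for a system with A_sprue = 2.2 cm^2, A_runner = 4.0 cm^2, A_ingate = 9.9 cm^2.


Sprue:Runner:Ingate = 1 : 4.0/2.2 : 9.9/2.2 = 1:1.82:4.50


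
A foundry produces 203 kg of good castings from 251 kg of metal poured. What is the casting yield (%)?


Formula: Casting Yield = (W_good / W_total) * 100
Yield = (203 kg / 251 kg) * 100 = 80.8765%

Answer: 80.8765%


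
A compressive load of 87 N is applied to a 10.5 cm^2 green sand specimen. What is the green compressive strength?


Formula: Compressive Strength = Force / Area
Strength = 87 N / 10.5 cm^2 = 8.2857 N/cm^2

8.2857 N/cm^2


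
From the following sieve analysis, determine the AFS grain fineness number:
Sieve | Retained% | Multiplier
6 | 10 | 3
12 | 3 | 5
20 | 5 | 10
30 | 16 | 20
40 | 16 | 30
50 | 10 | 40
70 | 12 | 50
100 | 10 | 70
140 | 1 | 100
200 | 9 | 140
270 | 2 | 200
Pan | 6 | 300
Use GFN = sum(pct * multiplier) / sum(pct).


Formula: GFN = sum(pct * multiplier) / sum(pct)
sum(pct * multiplier) = 6155
sum(pct) = 100
GFN = 6155 / 100 = 61.55

61.55


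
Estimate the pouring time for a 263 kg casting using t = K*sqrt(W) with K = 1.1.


Formula: t = K * sqrt(W)
sqrt(W) = sqrt(263) = 16.21727
t = 1.1 * 16.21727 = 17.8390 s

Final answer: 17.8390 s


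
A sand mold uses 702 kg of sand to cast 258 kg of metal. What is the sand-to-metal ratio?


Formula: Sand-to-Metal Ratio = W_sand / W_metal
Ratio = 702 kg / 258 kg = 2.7209

2.7209


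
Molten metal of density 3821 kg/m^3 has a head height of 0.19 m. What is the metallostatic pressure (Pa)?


Formula: P = rho * g * h
rho * g = 3821 * 9.81 = 37484.01 N/m^3
P = 37484.01 * 0.19 = 7121.9619 Pa

Final answer: 7121.9619 Pa


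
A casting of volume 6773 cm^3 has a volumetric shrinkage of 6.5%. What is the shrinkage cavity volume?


Formula: V_shrink = V_casting * shrinkage_pct / 100
V_shrink = 6773 cm^3 * 6.5 / 100 = 440.2450 cm^3

Answer: 440.2450 cm^3


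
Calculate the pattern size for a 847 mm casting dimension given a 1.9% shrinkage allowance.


Formula: L_pattern = L_casting * (1 + shrinkage_rate/100)
Shrinkage factor = 1 + 1.9/100 = 1.019
L_pattern = 847 mm * 1.019 = 863.0930 mm


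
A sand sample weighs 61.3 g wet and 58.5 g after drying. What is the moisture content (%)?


Formula: MC = (W_wet - W_dry) / W_wet * 100
Water mass = 61.3 - 58.5 = 2.8 g
MC = 2.8 / 61.3 * 100 = 4.5677%


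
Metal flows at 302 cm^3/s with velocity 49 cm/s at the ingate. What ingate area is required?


Formula: A_ingate = Q / v  (continuity equation)
A = 302 cm^3/s / 49 cm/s = 6.1633 cm^2


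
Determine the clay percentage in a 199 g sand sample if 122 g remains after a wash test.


Formula: Clay% = (W_total - W_washed) / W_total * 100
Clay mass = 199 - 122 = 77 g
Clay% = 77 / 199 * 100 = 38.6935%

Answer: 38.6935%


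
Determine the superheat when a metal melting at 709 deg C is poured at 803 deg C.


Formula: Superheat = T_pour - T_melt
Superheat = 803 - 709 = 94 deg C

94 deg C


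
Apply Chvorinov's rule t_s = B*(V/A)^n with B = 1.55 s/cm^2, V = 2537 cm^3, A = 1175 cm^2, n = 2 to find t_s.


Formula: t_s = B * (V/A)^n  (Chvorinov's rule, n=2)
Modulus M = V/A = 2537/1175 = 2.159149 cm
M^2 = 2.159149^2 = 4.661924 cm^2
t_s = 1.55 * 4.661924 = 7.2260 s

Answer: 7.2260 s


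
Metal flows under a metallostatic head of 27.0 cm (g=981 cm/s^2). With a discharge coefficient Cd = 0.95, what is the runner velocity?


Formula: v = Cd * sqrt(2 * g * h)  (Torricelli with discharge coefficient)
2*g*h = 2 * 981 * 27.0 = 52974.0 cm^2/s^2
sqrt(52974.0) = 230.16081 cm/s
v = 0.95 * 230.16081 = 218.6528 cm/s

Answer: 218.6528 cm/s


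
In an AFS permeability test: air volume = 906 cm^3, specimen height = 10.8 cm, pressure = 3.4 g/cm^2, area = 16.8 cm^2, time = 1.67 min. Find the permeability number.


Formula: Permeability Number P = (V * H) / (p * A * t)
Numerator: V * H = 906 * 10.8 = 9784.8
Denominator: p * A * t = 3.4 * 16.8 * 1.67 = 95.3904
P = 9784.8 / 95.3904 = 102.5764

Final answer: 102.5764


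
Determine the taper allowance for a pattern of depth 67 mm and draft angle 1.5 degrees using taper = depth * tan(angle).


Formula: taper = depth * tan(draft_angle)
tan(1.5 deg) = 0.0261859
taper = 67 mm * 0.0261859 = 1.7545 mm


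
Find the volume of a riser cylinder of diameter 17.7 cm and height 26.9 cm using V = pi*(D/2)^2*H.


Formula: V = pi * (D/2)^2 * H  (cylinder volume)
Radius = D/2 = 17.7/2 = 8.85 cm
V = pi * 8.85^2 * 26.9 = 6618.9438 cm^3

Answer: 6618.9438 cm^3


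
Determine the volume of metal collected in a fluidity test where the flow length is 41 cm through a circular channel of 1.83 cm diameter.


Formula: V = pi * (d/2)^2 * L  (cylinder volume)
Radius = 1.83/2 = 0.915 cm
V = pi * 0.915^2 * 41 = 107.8390 cm^3

107.8390 cm^3


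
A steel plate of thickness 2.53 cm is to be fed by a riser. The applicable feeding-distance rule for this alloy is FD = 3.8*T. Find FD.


Formula: FD = 3.8 * T  (riser feeding-distance rule)
FD = 3.8 * 2.53 cm = 9.6140 cm

Answer: 9.6140 cm


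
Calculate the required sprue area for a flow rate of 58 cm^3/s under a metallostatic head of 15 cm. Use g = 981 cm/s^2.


Formula: v = sqrt(2*g*h), A = Q/v
Velocity: v = sqrt(2 * 981 * 15) = sqrt(29430) = 171.5517 cm/s
Sprue area: A = Q / v = 58 / 171.5517 = 0.3381 cm^2

Final answer: 0.3381 cm^2


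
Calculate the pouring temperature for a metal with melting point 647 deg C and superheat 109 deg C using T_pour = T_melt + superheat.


Formula: T_pour = T_melt + Superheat
T_pour = 647 + 109 = 756 deg C


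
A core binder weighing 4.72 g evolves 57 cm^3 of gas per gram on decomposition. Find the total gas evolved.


Formula: V_gas = W_binder * gas_evolution_rate
V = 4.72 g * 57 cm^3/g = 269.0400 cm^3


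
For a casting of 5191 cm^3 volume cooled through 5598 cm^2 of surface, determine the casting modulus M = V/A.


Formula: Casting Modulus M = V / A
M = 5191 cm^3 / 5598 cm^2 = 0.9273 cm

Answer: 0.9273 cm


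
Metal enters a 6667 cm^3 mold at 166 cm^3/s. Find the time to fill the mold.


Formula: t_fill = V_mold / Q_flow
t = 6667 cm^3 / 166 cm^3/s = 40.1627 s

40.1627 s


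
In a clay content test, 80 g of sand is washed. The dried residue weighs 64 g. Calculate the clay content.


Formula: Clay% = (W_total - W_washed) / W_total * 100
Clay mass = 80 - 64 = 16 g
Clay% = 16 / 80 * 100 = 20.0000%


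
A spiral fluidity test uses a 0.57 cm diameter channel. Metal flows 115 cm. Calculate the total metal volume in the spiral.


Formula: V = pi * (d/2)^2 * L  (cylinder volume)
Radius = 0.57/2 = 0.285 cm
V = pi * 0.285^2 * 115 = 29.3452 cm^3

Final answer: 29.3452 cm^3


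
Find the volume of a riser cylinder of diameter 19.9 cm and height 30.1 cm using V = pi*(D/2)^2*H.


Formula: V = pi * (D/2)^2 * H  (cylinder volume)
Radius = D/2 = 19.9/2 = 9.95 cm
V = pi * 9.95^2 * 30.1 = 9361.8684 cm^3

9361.8684 cm^3


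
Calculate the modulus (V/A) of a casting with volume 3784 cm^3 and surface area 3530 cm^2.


Formula: Casting Modulus M = V / A
M = 3784 cm^3 / 3530 cm^2 = 1.0720 cm

Final answer: 1.0720 cm


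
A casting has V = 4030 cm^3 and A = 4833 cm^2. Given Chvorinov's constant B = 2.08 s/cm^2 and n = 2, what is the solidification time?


Formula: t_s = B * (V/A)^n  (Chvorinov's rule, n=2)
Modulus M = V/A = 4030/4833 = 0.833851 cm
M^2 = 0.833851^2 = 0.695307 cm^2
t_s = 2.08 * 0.695307 = 1.4462 s

Answer: 1.4462 s


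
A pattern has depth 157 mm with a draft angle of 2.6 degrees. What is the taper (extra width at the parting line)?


Formula: taper = depth * tan(draft_angle)
tan(2.6 deg) = 0.0454097
taper = 157 mm * 0.0454097 = 7.1293 mm

7.1293 mm


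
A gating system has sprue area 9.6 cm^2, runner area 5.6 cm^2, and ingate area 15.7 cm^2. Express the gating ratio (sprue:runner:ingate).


Sprue:Runner:Ingate = 1 : 5.6/9.6 : 15.7/9.6 = 1:0.58:1.64


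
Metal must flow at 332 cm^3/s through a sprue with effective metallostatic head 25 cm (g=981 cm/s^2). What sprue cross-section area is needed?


Formula: v = sqrt(2*g*h), A = Q/v
Velocity: v = sqrt(2 * 981 * 25) = sqrt(49050) = 221.4723 cm/s
Sprue area: A = Q / v = 332 / 221.4723 = 1.4991 cm^2

Answer: 1.4991 cm^2


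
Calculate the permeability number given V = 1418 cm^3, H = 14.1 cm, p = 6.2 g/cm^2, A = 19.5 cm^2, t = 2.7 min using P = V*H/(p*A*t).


Formula: Permeability Number P = (V * H) / (p * A * t)
Numerator: V * H = 1418 * 14.1 = 19993.8
Denominator: p * A * t = 6.2 * 19.5 * 2.7 = 326.43
P = 19993.8 / 326.43 = 61.2499

Answer: 61.2499


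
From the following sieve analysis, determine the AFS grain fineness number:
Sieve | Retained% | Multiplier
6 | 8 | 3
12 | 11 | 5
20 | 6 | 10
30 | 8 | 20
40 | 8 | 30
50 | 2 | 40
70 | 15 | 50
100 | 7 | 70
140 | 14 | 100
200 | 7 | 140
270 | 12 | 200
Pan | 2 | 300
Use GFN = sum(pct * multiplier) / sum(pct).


Formula: GFN = sum(pct * multiplier) / sum(pct)
sum(pct * multiplier) = 7239
sum(pct) = 100
GFN = 7239 / 100 = 72.39


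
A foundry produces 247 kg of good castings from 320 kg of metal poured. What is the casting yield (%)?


Formula: Casting Yield = (W_good / W_total) * 100
Yield = (247 kg / 320 kg) * 100 = 77.1875%

77.1875%


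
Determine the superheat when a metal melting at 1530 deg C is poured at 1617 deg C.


Formula: Superheat = T_pour - T_melt
Superheat = 1617 - 1530 = 87 deg C

87 deg C


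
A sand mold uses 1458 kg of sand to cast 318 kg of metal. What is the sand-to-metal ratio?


Formula: Sand-to-Metal Ratio = W_sand / W_metal
Ratio = 1458 kg / 318 kg = 4.5849

Answer: 4.5849


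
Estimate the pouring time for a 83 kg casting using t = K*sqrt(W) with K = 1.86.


Formula: t = K * sqrt(W)
sqrt(W) = sqrt(83) = 9.11043
t = 1.86 * 9.11043 = 16.9454 s

Answer: 16.9454 s


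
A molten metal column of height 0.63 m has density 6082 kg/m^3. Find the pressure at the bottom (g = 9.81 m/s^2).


Formula: P = rho * g * h
rho * g = 6082 * 9.81 = 59664.42 N/m^3
P = 59664.42 * 0.63 = 37588.5846 Pa

Answer: 37588.5846 Pa


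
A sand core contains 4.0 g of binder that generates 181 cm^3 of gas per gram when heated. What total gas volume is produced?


Formula: V_gas = W_binder * gas_evolution_rate
V = 4.0 g * 181 cm^3/g = 724.0000 cm^3


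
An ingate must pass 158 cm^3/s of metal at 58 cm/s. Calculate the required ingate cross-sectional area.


Formula: A_ingate = Q / v  (continuity equation)
A = 158 cm^3/s / 58 cm/s = 2.7241 cm^2

Final answer: 2.7241 cm^2


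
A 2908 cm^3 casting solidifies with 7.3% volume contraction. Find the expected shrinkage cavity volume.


Formula: V_shrink = V_casting * shrinkage_pct / 100
V_shrink = 2908 cm^3 * 7.3 / 100 = 212.2840 cm^3

Final answer: 212.2840 cm^3


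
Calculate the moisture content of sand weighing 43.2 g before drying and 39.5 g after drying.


Formula: MC = (W_wet - W_dry) / W_wet * 100
Water mass = 43.2 - 39.5 = 3.7 g
MC = 3.7 / 43.2 * 100 = 8.5648%

Final answer: 8.5648%


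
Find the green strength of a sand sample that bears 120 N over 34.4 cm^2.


Formula: Compressive Strength = Force / Area
Strength = 120 N / 34.4 cm^2 = 3.4884 N/cm^2

Answer: 3.4884 N/cm^2


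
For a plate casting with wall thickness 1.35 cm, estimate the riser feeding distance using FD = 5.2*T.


Formula: FD = 5.2 * T  (riser feeding-distance rule)
FD = 5.2 * 1.35 cm = 7.0200 cm


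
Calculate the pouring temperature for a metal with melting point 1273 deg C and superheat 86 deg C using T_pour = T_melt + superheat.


Formula: T_pour = T_melt + Superheat
T_pour = 1273 + 86 = 1359 deg C

Final answer: 1359 deg C


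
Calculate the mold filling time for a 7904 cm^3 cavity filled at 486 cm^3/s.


Formula: t_fill = V_mold / Q_flow
t = 7904 cm^3 / 486 cm^3/s = 16.2634 s

Final answer: 16.2634 s


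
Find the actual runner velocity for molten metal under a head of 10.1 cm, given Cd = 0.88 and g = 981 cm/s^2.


Formula: v = Cd * sqrt(2 * g * h)  (Torricelli with discharge coefficient)
2*g*h = 2 * 981 * 10.1 = 19816.2 cm^2/s^2
sqrt(19816.2) = 140.77003 cm/s
v = 0.88 * 140.77003 = 123.8776 cm/s

Final answer: 123.8776 cm/s


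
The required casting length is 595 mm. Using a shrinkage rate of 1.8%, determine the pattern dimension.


Formula: L_pattern = L_casting * (1 + shrinkage_rate/100)
Shrinkage factor = 1 + 1.8/100 = 1.018
L_pattern = 595 mm * 1.018 = 605.7100 mm


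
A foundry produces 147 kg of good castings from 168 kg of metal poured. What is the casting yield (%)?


Formula: Casting Yield = (W_good / W_total) * 100
Yield = (147 kg / 168 kg) * 100 = 87.5000%

87.5000%


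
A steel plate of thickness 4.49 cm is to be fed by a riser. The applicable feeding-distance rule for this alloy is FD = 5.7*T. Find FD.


Formula: FD = 5.7 * T  (riser feeding-distance rule)
FD = 5.7 * 4.49 cm = 25.5930 cm


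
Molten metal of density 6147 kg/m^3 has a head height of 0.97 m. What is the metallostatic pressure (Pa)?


Formula: P = rho * g * h
rho * g = 6147 * 9.81 = 60302.07 N/m^3
P = 60302.07 * 0.97 = 58493.0079 Pa


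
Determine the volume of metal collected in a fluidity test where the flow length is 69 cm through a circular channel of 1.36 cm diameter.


Formula: V = pi * (d/2)^2 * L  (cylinder volume)
Radius = 1.36/2 = 0.68 cm
V = pi * 0.68^2 * 69 = 100.2344 cm^3

100.2344 cm^3


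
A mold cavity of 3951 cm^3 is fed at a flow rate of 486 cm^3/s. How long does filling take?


Formula: t_fill = V_mold / Q_flow
t = 3951 cm^3 / 486 cm^3/s = 8.1296 s

Answer: 8.1296 s


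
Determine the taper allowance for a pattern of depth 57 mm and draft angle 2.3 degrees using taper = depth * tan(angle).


Formula: taper = depth * tan(draft_angle)
tan(2.3 deg) = 0.0401641
taper = 57 mm * 0.0401641 = 2.2894 mm

Answer: 2.2894 mm


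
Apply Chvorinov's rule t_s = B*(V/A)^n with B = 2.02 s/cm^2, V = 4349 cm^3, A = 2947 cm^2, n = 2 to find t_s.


Formula: t_s = B * (V/A)^n  (Chvorinov's rule, n=2)
Modulus M = V/A = 4349/2947 = 1.475738 cm
M^2 = 1.475738^2 = 2.177803 cm^2
t_s = 2.02 * 2.177803 = 4.3992 s


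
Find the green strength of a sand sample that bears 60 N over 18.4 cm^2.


Formula: Compressive Strength = Force / Area
Strength = 60 N / 18.4 cm^2 = 3.2609 N/cm^2
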